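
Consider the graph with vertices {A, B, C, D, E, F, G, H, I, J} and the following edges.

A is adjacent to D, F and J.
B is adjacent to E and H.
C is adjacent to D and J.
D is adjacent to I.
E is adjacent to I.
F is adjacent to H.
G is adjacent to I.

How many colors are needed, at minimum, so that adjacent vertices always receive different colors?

The cycle H-B-E-I-D-A-F-H has odd length 7, so it cannot be 2-colored; at least 3 colors are needed.
3 colors suffice: color 1 → {A, B, C, I}; color 2 → {D, E, F, G, J}; color 3 → {H}. No two adjacent vertices share a color.

3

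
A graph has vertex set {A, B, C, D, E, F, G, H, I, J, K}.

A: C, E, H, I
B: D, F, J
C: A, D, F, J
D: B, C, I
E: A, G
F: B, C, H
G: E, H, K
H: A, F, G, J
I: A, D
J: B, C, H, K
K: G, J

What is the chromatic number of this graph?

2

B and D are adjacent, so at least 2 colors are needed.
2 colors suffice: color red → {B, C, E, H, I, K}; color blue → {A, D, F, G, J}. No two adjacent vertices share a color.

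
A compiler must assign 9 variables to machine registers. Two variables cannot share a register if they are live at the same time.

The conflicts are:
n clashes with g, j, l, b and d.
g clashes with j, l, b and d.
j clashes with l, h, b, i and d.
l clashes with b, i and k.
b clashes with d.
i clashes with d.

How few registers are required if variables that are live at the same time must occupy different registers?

n, g, j, l, b are mutually in conflict, so at least 5 registers are needed.
Using 5 registers: n=3, g=4, j=1, l=2, h=2, b=5, i=3, k=1, d=2. No two conflicting variables share a register.

5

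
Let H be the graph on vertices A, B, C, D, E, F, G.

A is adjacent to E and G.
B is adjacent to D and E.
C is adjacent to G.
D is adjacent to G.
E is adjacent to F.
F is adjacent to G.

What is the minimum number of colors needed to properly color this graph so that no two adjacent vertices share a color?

The cycle E-B-D-G-A-E has odd length 5, so it cannot be 2-colored; at least 3 colors are needed.
3 colors suffice: A=2, B=3, C=2, D=2, E=1, F=2, G=1. No two adjacent vertices share a color.

3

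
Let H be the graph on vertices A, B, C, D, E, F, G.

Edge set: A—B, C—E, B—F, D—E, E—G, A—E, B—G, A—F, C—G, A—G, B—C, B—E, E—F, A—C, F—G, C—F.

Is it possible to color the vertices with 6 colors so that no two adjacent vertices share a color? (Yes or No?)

Yes

The chromatic number is 6. A, B, C, E, F, G are pairwise adjacent (a clique of size 6), so at least 6 colors are needed.
One proper 6-coloring: A=5, B=4, C=2, D=2, E=1, F=6, G=3.
That is already a proper 6-coloring.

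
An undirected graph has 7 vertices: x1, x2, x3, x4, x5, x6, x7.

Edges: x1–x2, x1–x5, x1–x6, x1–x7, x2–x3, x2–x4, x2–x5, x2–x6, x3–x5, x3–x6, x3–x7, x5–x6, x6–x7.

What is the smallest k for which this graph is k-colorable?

x1, x2, x5, x6 form a clique, so at least 4 colors are needed.
4 colors suffice: x1=3, x2=1, x3=3, x4=2, x5=4, x6=2, x7=1. Each edge has distinct colors on its endpoints.

4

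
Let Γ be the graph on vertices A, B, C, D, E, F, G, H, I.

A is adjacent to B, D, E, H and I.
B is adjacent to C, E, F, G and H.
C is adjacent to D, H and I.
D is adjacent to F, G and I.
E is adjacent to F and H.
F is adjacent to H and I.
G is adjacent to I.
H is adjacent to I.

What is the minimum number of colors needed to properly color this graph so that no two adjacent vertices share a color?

A, B, E, H are mutually adjacent (a clique of size 4), so at least 4 colors are needed.
4 colors suffice: A=3, B=2, C=3, D=1, E=4, F=3, G=3, H=1, I=2. Each edge has distinct colors on its endpoints.

4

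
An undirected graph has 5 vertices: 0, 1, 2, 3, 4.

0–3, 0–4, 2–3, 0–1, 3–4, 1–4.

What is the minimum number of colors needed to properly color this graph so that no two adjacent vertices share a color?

0, 3, 4 form a triangle, so at least 3 colors are needed.
One proper 3-coloring: 0=red, 1=blue, 2=red, 3=blue, 4=green. Every edge joins two different colors.

3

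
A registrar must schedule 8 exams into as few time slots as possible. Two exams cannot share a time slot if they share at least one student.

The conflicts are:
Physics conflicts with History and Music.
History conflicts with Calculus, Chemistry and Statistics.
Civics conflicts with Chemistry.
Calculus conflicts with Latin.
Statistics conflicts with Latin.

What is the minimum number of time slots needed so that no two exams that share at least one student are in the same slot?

Calculus and Latin conflict, so at least 2 time slots are needed.
2 time slots suffice: Physics=2, History=1, Music=1, Civics=1, Calculus=2, Chemistry=2, Statistics=2, Latin=1. Each listed conflict is separated.

2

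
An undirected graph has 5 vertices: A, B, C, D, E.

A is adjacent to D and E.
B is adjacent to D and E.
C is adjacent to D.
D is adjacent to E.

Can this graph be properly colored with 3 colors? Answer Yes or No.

The chromatic number is 3. A, D, E are mutually adjacent, so at least 3 colors are needed.
3 colors suffice: color 1 → {D}; color 2 → {C, E}; color 3 → {A, B}.
That is already a proper 3-coloring.

Yes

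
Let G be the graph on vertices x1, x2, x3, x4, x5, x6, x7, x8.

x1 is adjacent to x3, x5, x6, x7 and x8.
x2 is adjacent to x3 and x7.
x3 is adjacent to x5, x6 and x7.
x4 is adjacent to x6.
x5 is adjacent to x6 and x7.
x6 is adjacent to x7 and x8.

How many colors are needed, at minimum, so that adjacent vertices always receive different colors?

5

x1, x3, x5, x6, x7 form a clique, so at least 5 colors are needed.
5 colors suffice: color R → {x2, x6}; color B → {x1, x4}; color G → {x7, x8}; color Y → {x3}; color P → {x5}. No two adjacent vertices share a color.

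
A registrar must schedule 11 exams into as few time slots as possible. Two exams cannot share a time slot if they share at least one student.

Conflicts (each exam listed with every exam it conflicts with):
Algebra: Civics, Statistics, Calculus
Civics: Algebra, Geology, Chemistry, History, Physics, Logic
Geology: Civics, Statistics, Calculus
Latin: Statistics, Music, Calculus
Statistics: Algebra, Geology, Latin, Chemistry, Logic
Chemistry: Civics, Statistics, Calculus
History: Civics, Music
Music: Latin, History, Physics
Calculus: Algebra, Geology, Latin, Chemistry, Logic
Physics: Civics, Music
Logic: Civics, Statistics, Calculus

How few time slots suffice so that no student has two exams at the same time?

Statistics and Chemistry conflict, so at least 2 time slots are needed.
2 time slots suffice: time slot 1 → {Civics, Statistics, Music, Calculus}; time slot 2 → {Algebra, Geology, Latin, Chemistry, History, Physics, Logic}. No two conflicting exams share a time slot.

2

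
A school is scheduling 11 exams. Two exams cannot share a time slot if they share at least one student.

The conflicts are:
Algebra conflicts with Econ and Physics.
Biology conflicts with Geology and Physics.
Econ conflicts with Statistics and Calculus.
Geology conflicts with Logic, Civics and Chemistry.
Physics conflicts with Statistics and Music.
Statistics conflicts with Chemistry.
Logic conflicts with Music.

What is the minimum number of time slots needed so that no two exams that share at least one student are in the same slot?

The cycle Biology-Physics-Statistics-Chemistry-Geology-Biology has odd length 5, so it cannot be 2-colored; at least 3 time slots are needed.
3 time slots suffice: time slot 1 → {Econ, Geology, Physics}; time slot 2 → {Algebra, Biology, Statistics, Music, Civics, Calculus}; time slot 3 → {Logic, Chemistry}. Each listed conflict is separated.

3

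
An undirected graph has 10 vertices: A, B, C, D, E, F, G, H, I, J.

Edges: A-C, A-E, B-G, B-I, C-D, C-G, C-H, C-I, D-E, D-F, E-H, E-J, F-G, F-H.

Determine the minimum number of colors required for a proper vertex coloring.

B and I are adjacent, so at least 2 colors are needed.
A valid assignment using 2 colors: A=2, B=1, C=1, D=2, E=1, F=1, G=2, H=2, I=2, J=2. Every edge joins two different colors.

2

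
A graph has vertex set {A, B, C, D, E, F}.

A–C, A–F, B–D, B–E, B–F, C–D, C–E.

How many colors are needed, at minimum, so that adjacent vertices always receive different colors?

3

The cycle C-D-B-F-A-C has odd length 5, so it cannot be 2-colored; at least 3 colors are needed.
3 colors suffice: color red → {B, C}; color blue → {A, D, E}; color green → {F}. Each edge has distinct colors on its endpoints.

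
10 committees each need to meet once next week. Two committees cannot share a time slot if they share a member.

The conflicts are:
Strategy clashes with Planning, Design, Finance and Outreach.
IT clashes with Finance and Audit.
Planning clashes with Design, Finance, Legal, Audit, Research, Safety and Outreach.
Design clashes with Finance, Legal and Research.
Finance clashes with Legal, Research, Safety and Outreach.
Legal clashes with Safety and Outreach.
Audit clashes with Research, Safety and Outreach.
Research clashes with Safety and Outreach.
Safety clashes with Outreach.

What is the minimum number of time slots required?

5

Planning, Finance, Research, Safety, Outreach all conflict with each other, so at least 5 time slots are needed.
Using 5 time slots: Strategy=4, IT=2, Planning=2, Design=3, Finance=1, Legal=4, Audit=1, Research=4, Safety=5, Outreach=3. Each listed conflict is separated.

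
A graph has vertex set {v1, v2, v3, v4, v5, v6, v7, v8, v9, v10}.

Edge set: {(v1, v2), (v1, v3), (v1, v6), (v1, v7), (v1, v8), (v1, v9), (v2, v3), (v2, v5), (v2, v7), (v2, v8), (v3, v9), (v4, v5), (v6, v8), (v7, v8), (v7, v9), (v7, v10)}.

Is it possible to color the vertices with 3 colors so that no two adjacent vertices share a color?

v1, v2, v7, v8 are pairwise adjacent (a clique of size 4), so at least 4 colors are needed.
So 3 colors are not enough.

No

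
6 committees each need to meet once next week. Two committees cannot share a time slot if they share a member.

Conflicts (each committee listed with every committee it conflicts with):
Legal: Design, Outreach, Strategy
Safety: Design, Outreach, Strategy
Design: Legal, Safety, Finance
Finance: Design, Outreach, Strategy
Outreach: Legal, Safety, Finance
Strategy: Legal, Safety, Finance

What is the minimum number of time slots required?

Finance and Outreach conflict, so at least 2 time slots are needed.
2 time slots suffice: Legal=1, Safety=1, Design=2, Finance=1, Outreach=2, Strategy=2. No two conflicting committees share a time slot.

2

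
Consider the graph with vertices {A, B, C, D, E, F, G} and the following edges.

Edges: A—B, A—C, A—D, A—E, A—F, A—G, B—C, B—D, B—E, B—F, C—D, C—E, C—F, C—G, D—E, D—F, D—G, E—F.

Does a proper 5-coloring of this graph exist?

No

A, B, C, D, E, F are pairwise adjacent (a clique of size 6), so at least 6 colors are needed.
So 5 colors are not enough.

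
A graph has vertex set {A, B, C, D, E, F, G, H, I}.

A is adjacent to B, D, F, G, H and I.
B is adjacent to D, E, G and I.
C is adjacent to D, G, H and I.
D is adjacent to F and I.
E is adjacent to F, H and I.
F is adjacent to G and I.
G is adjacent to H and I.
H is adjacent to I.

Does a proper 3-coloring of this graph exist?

No

C, G, H, I form a clique, so at least 4 colors are needed.
So 3 colors are not enough.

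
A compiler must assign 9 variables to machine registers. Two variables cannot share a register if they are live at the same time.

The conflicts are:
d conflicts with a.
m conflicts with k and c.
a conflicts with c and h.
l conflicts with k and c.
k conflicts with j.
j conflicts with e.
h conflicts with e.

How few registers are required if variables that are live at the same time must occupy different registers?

3

The cycle h-e-j-k-m-c-a-h has odd length 7, so it cannot be 2-colored; at least 3 registers are needed.
3 registers suffice: register 1 → {a, k, e}; register 2 → {d, j, c, h}; register 3 → {m, l}. No two conflicting variables share a register.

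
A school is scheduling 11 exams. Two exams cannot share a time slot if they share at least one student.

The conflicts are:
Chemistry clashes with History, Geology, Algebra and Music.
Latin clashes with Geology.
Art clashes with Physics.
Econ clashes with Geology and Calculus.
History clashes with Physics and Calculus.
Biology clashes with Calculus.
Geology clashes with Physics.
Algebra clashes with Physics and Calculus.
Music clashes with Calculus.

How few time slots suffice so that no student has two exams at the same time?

The cycle Physics-Algebra-Calculus-Econ-Geology-Physics has odd length 5, so it cannot be 2-colored; at least 3 time slots are needed.
A valid assignment using 3 time slots: Chemistry=1, Latin=1, Art=2, Econ=3, History=2, Biology=2, Geology=2, Algebra=2, Physics=1, Music=2, Calculus=1. Each listed conflict is separated.

3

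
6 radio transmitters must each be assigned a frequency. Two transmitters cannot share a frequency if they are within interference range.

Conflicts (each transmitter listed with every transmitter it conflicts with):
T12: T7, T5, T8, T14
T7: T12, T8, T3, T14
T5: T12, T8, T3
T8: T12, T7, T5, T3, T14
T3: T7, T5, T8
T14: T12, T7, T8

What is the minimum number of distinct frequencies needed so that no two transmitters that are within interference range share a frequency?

T12, T7, T8, T14 are mutually in conflict, so at least 4 frequencies are needed.
4 frequencies suffice: frequency 1 → {T8}; frequency 2 → {T7, T5}; frequency 3 → {T12, T3}; frequency 4 → {T14}. Every pair that conflicts lands in different frequencies.

4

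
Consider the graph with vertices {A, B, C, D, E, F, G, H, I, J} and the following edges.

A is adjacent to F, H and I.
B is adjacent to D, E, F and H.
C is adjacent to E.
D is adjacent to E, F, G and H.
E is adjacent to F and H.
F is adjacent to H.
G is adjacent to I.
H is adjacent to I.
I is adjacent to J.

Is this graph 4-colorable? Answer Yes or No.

No

B, D, E, F, H are mutually adjacent (a clique of size 5), so at least 5 colors are needed.
So 4 colors are not enough.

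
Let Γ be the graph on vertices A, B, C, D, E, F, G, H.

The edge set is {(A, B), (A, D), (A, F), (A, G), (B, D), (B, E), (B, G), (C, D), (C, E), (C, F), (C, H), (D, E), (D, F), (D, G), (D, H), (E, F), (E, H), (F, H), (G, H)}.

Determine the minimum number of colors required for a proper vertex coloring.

C, D, E, F, H are pairwise adjacent (a clique of size 5), so at least 5 colors are needed.
One proper 5-coloring: A=blue, B=yellow, C=purple, D=red, E=green, F=yellow, G=green, H=blue. Every edge joins two different colors.

5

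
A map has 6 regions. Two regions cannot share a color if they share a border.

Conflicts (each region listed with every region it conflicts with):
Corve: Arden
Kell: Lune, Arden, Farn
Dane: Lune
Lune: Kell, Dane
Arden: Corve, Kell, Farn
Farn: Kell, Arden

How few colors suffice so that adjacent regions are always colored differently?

3

Kell, Arden, Farn all conflict with each other, so at least 3 colors are needed.
3 colors suffice: color 1 → {Lune, Arden}; color 2 → {Corve, Kell, Dane}; color 3 → {Farn}. No two conflicting regions share a color.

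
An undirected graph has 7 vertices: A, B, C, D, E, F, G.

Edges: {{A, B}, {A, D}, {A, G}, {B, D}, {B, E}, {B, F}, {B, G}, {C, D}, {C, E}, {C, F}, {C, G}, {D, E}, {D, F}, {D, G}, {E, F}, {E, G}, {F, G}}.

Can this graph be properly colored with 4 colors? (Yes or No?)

B, D, E, F, G are pairwise adjacent (a clique of size 5), so at least 5 colors are needed.
So 4 colors are not enough.

No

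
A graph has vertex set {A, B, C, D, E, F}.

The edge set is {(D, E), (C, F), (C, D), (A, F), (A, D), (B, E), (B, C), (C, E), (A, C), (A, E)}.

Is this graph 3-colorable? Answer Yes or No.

A, C, D, E are pairwise adjacent (a clique of size 4), so at least 4 colors are needed.
So 3 colors are not enough.

No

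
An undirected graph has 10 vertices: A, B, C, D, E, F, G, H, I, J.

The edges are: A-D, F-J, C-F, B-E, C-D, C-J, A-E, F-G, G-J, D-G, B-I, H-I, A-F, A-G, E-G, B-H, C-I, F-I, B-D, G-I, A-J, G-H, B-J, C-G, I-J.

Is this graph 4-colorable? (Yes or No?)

C, F, G, I, J are mutually adjacent (a clique of size 5), so at least 5 colors are needed.
So 4 colors are not enough.

No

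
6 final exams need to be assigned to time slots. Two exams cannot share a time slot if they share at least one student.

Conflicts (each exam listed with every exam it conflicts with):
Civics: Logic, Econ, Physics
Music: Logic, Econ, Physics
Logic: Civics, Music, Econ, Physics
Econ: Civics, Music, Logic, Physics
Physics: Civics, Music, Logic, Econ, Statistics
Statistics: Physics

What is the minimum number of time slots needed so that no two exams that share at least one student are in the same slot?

Civics, Logic, Econ, Physics all conflict with each other, so at least 4 time slots are needed.
4 time slots suffice: time slot 1 → {Physics}; time slot 2 → {Econ, Statistics}; time slot 3 → {Logic}; time slot 4 → {Civics, Music}. Every pair that conflicts lands in different time slots.

4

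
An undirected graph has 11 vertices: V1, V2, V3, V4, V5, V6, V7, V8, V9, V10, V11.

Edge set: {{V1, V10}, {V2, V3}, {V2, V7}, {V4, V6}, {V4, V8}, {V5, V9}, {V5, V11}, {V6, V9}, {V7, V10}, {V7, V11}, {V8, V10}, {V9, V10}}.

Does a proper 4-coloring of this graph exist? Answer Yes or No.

Yes

The chromatic number is 3. The cycle V5-V11-V7-V10-V9-V5 has odd length 5, so it cannot be 2-colored; at least 3 colors are needed.
3 colors suffice: V1=2, V2=1, V3=2, V4=3, V5=3, V6=1, V7=2, V8=2, V9=2, V10=1, V11=1.
Since 4 ≥ 3, a proper 4-coloring certainly exists.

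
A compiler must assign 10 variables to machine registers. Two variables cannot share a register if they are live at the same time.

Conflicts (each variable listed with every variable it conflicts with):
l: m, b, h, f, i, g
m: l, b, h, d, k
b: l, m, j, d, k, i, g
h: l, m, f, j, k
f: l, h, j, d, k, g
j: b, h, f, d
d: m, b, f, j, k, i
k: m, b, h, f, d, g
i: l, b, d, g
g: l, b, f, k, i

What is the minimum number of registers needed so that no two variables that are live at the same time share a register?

l, b, i, g are mutually in conflict, so at least 4 registers are needed.
4 registers suffice: register 1 → {b, f}; register 2 → {l, j, k}; register 3 → {h, d, g}; register 4 → {m, i}. No two conflicting variables share a register.

4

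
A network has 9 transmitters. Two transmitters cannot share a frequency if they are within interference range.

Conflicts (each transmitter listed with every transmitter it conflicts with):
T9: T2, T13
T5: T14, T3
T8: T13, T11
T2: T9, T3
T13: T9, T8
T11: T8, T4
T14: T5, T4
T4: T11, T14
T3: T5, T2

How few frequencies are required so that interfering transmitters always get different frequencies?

The cycle T9-T13-T8-T11-T4-T14-T5-T3-T2-T9 has odd length 9, so it cannot be 2-colored; at least 3 frequencies are needed.
A valid assignment using 3 frequencies: T9=1, T5=2, T8=1, T2=2, T13=2, T11=2, T14=3, T4=1, T3=1. No two conflicting transmitters share a frequency.

3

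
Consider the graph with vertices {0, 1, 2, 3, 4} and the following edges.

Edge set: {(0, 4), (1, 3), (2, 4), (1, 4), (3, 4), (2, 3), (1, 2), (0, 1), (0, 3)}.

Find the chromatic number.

1, 2, 3, 4 are mutually adjacent (a clique of size 4), so at least 4 colors are needed.
4 colors suffice: color a → {4}; color b → {1}; color c → {3}; color d → {0, 2}. Each edge has distinct colors on its endpoints.

4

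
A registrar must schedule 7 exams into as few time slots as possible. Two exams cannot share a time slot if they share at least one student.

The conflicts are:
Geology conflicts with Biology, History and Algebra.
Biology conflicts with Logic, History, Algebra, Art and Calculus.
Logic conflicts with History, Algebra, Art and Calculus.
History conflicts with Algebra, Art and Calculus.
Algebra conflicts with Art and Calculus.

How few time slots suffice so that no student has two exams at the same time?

5

Biology, Logic, History, Algebra, Calculus are mutually in conflict, so at least 5 time slots are needed.
5 time slots suffice: time slot 1 → {History}; time slot 2 → {Algebra}; time slot 3 → {Biology}; time slot 4 → {Geology, Logic}; time slot 5 → {Art, Calculus}. Each listed conflict is separated.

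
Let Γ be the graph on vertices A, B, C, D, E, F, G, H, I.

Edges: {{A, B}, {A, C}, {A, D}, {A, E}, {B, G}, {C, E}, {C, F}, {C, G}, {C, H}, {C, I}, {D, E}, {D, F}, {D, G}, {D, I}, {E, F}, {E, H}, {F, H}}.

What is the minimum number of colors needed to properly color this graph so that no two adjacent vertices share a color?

C, E, F, H are pairwise adjacent (a clique of size 4), so at least 4 colors are needed.
4 colors suffice: color 1 → {B, C, D}; color 2 → {E, G, I}; color 3 → {A, F}; color 4 → {H}. No two adjacent vertices share a color.

4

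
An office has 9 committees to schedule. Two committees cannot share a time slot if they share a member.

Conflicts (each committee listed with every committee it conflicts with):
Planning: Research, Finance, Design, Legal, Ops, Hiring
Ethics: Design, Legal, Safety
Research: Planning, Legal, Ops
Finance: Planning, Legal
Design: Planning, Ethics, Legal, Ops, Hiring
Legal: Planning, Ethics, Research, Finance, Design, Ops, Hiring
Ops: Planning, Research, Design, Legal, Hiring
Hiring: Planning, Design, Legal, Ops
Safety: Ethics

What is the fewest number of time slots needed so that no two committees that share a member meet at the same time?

Planning, Design, Legal, Ops, Hiring pairwise conflict, so at least 5 time slots are needed.
5 time slots suffice: time slot 1 → {Legal, Safety}; time slot 2 → {Planning, Ethics}; time slot 3 → {Research, Finance, Design}; time slot 4 → {Ops}; time slot 5 → {Hiring}. No two conflicting committees share a time slot.

5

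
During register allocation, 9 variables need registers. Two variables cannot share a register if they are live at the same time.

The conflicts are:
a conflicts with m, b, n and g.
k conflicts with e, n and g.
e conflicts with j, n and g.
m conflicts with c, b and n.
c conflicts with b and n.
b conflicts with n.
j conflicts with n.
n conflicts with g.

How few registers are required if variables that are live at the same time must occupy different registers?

4

m, c, b, n are mutually in conflict, so at least 4 registers are needed.
4 registers suffice: register 1 → {n}; register 2 → {m, j, g}; register 3 → {e, b}; register 4 → {a, k, c}. Each listed conflict is separated.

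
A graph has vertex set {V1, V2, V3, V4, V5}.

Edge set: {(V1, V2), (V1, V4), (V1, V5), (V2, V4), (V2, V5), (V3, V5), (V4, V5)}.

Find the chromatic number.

V1, V2, V4, V5 are mutually adjacent (a clique of size 4), so at least 4 colors are needed.
4 colors suffice: V1=3, V2=2, V3=2, V4=4, V5=1. No two adjacent vertices share a color.

4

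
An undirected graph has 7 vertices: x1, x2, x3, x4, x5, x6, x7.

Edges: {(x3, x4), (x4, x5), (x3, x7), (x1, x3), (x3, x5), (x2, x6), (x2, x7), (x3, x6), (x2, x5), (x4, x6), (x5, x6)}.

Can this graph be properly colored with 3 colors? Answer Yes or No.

x3, x4, x5, x6 are mutually adjacent (a clique of size 4), so at least 4 colors are needed.
So 3 colors are not enough.

No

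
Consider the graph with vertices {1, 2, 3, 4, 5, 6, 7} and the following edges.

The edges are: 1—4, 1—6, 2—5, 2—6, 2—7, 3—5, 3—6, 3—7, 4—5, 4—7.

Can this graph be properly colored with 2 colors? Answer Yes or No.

The cycle 6-3-7-4-1-6 has odd length 5, so it cannot be 2-colored; at least 3 colors are needed.
So 2 colors are not enough.

No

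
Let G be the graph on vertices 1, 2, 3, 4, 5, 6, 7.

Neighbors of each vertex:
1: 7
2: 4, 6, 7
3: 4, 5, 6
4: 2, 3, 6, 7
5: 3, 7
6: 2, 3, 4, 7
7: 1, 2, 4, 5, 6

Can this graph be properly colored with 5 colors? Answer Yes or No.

The chromatic number is 4. 2, 4, 6, 7 form a clique, so at least 4 colors are needed.
4 colors suffice: color red → {3, 7}; color blue → {1, 5, 6}; color green → {4}; color yellow → {2}.
Since 5 ≥ 4, a proper 5-coloring certainly exists.

Yes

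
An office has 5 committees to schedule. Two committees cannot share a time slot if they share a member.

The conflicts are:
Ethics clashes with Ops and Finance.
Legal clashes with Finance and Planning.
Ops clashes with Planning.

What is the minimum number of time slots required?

The cycle Planning-Ops-Ethics-Finance-Legal-Planning has odd length 5, so it cannot be 2-colored; at least 3 time slots are needed.
3 time slots suffice: time slot 1 → {Ethics, Legal}; time slot 2 → {Ops, Finance}; time slot 3 → {Planning}. No two conflicting committees share a time slot.

3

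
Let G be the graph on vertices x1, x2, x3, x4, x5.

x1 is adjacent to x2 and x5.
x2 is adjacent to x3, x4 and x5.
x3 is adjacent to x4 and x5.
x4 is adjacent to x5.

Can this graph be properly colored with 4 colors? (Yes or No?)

Yes

The chromatic number is 4. x2, x3, x4, x5 are pairwise adjacent (a clique of size 4), so at least 4 colors are needed.
A valid assignment using 4 colors: x1=3, x2=2, x3=4, x4=3, x5=1.
That is already a proper 4-coloring.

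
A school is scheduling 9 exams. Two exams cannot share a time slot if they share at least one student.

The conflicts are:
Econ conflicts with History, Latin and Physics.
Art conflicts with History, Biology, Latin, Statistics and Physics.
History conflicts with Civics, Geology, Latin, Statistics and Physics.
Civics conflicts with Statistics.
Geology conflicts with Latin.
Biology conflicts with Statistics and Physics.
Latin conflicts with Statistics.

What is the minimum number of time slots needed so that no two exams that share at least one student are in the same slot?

Art, History, Latin, Statistics are mutually in conflict, so at least 4 time slots are needed.
4 time slots suffice: time slot 1 → {History, Biology}; time slot 2 → {Econ, Art, Civics, Geology}; time slot 3 → {Latin, Physics}; time slot 4 → {Statistics}. Every pair that conflicts lands in different time slots.

4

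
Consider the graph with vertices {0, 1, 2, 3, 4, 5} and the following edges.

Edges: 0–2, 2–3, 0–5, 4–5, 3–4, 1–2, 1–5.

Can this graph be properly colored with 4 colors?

Yes

The chromatic number is 3. The cycle 2-0-5-4-3-2 has odd length 5, so it cannot be 2-colored; at least 3 colors are needed.
3 colors suffice: 0=b, 1=b, 2=a, 3=b, 4=c, 5=a.
Since 4 ≥ 3, a proper 4-coloring certainly exists.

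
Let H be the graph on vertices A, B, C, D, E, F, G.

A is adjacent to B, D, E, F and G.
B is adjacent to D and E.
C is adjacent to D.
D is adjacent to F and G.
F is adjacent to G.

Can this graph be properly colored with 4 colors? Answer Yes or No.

Yes

The chromatic number is 4. A, D, F, G form a clique, so at least 4 colors are needed.
4 colors suffice: color 1 → {D, E}; color 2 → {A, C}; color 3 → {B, G}; color 4 → {F}.
That is already a proper 4-coloring.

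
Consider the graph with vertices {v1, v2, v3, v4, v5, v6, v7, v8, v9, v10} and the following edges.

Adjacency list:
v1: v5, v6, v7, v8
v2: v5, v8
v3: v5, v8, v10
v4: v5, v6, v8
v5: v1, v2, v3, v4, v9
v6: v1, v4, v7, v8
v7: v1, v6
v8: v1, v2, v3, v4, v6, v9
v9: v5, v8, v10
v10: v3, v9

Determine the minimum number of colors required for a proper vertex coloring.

v4, v6, v8 are mutually adjacent, so at least 3 colors are needed.
3 colors suffice: color 1 → {v5, v7, v8, v10}; color 2 → {v2, v3, v6, v9}; color 3 → {v1, v4}. Each edge has distinct colors on its endpoints.

3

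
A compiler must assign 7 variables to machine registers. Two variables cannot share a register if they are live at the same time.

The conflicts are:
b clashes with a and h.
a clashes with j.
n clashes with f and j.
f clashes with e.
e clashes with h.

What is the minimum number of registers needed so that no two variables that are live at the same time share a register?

The cycle f-e-h-b-a-j-n-f has odd length 7, so it cannot be 2-colored; at least 3 registers are needed.
Using 3 registers: b=1, a=2, n=2, f=3, j=1, e=1, h=2. No two conflicting variables share a register.

3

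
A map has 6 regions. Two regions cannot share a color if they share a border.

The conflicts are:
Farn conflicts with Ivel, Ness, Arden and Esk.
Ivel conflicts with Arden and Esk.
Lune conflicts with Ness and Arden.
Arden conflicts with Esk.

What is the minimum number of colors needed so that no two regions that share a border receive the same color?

Farn, Ivel, Arden, Esk are mutually in conflict, so at least 4 colors are needed.
One proper 4-coloring: Farn=1, Ivel=3, Lune=1, Ness=2, Arden=2, Esk=4. Every pair that conflicts lands in different colors.

4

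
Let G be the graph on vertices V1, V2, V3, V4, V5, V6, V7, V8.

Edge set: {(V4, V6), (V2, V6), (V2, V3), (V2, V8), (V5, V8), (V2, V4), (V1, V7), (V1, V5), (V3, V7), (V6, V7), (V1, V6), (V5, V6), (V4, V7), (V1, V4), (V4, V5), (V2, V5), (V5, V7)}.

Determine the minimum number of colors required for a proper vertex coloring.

V1, V4, V5, V6, V7 are pairwise adjacent (a clique of size 5), so at least 5 colors are needed.
5 colors suffice: color 1 → {V3, V5}; color 2 → {V4, V8}; color 3 → {V6}; color 4 → {V2, V7}; color 5 → {V1}. Every edge joins two different colors.

5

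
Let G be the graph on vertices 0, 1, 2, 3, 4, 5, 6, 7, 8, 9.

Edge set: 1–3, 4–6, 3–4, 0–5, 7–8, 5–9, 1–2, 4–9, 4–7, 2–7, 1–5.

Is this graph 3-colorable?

The chromatic number is 3. The cycle 3-4-7-2-1-3 has odd length 5, so it cannot be 2-colored; at least 3 colors are needed.
3 colors suffice: color a → {2, 4, 5, 8}; color b → {0, 1, 6, 7, 9}; color c → {3}.
That is already a proper 3-coloring.

Yes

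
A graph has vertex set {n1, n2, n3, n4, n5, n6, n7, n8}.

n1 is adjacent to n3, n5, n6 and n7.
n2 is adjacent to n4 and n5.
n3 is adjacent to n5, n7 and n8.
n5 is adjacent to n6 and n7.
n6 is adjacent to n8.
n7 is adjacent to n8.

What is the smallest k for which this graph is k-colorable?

4

n1, n3, n5, n7 are pairwise adjacent (a clique of size 4), so at least 4 colors are needed.
4 colors suffice: color R → {n4, n5, n8}; color B → {n2, n3, n6}; color G → {n1}; color Y → {n7}. Every edge joins two different colors.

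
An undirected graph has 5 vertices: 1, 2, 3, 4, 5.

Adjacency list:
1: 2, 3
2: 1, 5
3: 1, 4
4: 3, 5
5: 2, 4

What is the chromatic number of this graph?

The cycle 5-4-3-1-2-5 has odd length 5, so it cannot be 2-colored; at least 3 colors are needed.
One proper 3-coloring: 1=b, 2=c, 3=a, 4=b, 5=a. Each edge has distinct colors on its endpoints.

3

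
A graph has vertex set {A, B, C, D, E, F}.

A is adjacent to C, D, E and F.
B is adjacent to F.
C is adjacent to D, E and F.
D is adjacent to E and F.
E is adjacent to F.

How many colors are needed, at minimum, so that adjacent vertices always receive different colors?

5

A, C, D, E, F are mutually adjacent (a clique of size 5), so at least 5 colors are needed.
5 colors suffice: A=5, B=2, C=2, D=4, E=3, F=1. Every edge joins two different colors.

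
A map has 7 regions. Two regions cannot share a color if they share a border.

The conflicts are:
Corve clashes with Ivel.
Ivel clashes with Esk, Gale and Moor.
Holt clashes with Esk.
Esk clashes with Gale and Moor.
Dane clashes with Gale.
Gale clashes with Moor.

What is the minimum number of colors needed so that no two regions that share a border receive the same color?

Ivel, Esk, Gale, Moor all conflict with each other, so at least 4 colors are needed.
A valid assignment using 4 colors: Corve=1, Ivel=3, Holt=1, Esk=2, Dane=2, Gale=1, Moor=4. Every pair that conflicts lands in different colors.

4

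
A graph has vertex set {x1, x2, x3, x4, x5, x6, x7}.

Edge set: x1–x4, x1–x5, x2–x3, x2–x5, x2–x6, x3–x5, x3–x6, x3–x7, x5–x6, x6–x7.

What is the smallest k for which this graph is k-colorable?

x2, x3, x5, x6 form a clique, so at least 4 colors are needed.
One proper 4-coloring: x1=2, x2=4, x3=2, x4=1, x5=1, x6=3, x7=1. Each edge has distinct colors on its endpoints.

4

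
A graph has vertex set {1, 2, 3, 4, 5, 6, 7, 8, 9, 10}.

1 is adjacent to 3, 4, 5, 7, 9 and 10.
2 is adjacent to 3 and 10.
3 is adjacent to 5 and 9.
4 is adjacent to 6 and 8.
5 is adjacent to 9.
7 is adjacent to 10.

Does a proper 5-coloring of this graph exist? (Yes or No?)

Yes

The chromatic number is 4. 1, 3, 5, 9 form a clique, so at least 4 colors are needed.
4 colors suffice: 1=a, 2=a, 3=b, 4=b, 5=d, 6=a, 7=c, 8=a, 9=c, 10=b.
Since 5 ≥ 4, a proper 5-coloring certainly exists.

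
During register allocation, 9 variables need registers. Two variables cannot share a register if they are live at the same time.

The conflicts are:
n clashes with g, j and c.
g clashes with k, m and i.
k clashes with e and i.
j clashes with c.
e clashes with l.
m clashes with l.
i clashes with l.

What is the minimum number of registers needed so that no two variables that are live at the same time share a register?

g, k, i are mutually in conflict, so at least 3 registers are needed.
A valid assignment using 3 registers: n=2, g=1, k=2, j=3, e=3, c=1, m=2, i=3, l=1. No two conflicting variables share a register.

3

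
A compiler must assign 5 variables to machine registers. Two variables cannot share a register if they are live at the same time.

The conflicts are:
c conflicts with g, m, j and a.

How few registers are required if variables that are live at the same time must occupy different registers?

c and a conflict, so at least 2 registers are needed.
2 registers suffice: register 1 → {c}; register 2 → {g, m, j, a}. Every pair that conflicts lands in different registers.

2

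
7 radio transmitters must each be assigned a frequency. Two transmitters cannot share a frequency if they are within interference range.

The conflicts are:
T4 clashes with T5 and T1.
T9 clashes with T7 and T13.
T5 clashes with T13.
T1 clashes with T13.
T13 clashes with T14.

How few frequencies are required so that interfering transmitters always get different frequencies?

2

T1 and T13 conflict, so at least 2 frequencies are needed.
2 frequencies suffice: T4=1, T9=2, T7=1, T5=2, T1=2, T13=1, T14=2. Every pair that conflicts lands in different frequencies.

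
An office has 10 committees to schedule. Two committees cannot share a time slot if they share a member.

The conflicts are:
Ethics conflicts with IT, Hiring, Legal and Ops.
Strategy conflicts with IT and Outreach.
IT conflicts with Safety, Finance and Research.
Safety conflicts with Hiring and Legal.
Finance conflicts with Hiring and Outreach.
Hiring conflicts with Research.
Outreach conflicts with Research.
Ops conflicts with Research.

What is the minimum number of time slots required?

2

IT and Finance conflict, so at least 2 time slots are needed.
A valid assignment using 2 time slots: Ethics=2, Strategy=2, IT=1, Safety=2, Finance=2, Hiring=1, Outreach=1, Legal=1, Ops=1, Research=2. No two conflicting committees share a time slot.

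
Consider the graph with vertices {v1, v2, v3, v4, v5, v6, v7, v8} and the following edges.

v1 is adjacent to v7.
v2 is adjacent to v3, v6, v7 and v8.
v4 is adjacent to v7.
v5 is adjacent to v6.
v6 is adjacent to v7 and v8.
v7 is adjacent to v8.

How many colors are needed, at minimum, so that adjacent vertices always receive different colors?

v2, v6, v7, v8 are pairwise adjacent (a clique of size 4), so at least 4 colors are needed.
4 colors suffice: color R → {v3, v5, v7}; color B → {v1, v4, v6}; color G → {v2}; color Y → {v8}. Every edge joins two different colors.

4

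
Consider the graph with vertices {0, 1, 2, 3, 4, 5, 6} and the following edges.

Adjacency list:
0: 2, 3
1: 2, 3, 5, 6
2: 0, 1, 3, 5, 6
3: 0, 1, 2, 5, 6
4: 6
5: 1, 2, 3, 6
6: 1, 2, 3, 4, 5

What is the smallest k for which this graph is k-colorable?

5

1, 2, 3, 5, 6 are pairwise adjacent (a clique of size 5), so at least 5 colors are needed.
5 colors suffice: 0=c, 1=e, 2=b, 3=a, 4=a, 5=d, 6=c. Every edge joins two different colors.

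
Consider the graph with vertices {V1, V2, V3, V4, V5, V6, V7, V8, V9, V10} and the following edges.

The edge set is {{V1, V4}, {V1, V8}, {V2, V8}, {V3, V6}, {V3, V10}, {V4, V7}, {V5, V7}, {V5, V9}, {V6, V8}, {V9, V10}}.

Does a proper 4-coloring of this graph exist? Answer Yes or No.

The chromatic number is 3. The cycle V4-V7-V5-V9-V10-V3-V6-V8-V1-V4 has odd length 9, so it cannot be 2-colored; at least 3 colors are needed.
One proper 3-coloring: V1=3, V2=2, V3=3, V4=2, V5=2, V6=2, V7=1, V8=1, V9=3, V10=1.
Since 4 ≥ 3, a proper 4-coloring certainly exists.

Yes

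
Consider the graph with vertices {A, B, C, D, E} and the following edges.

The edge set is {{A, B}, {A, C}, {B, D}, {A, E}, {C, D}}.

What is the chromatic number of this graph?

C and D are adjacent, so at least 2 colors are needed.
One proper 2-coloring: A=1, B=2, C=2, D=1, E=2. Every edge joins two different colors.

2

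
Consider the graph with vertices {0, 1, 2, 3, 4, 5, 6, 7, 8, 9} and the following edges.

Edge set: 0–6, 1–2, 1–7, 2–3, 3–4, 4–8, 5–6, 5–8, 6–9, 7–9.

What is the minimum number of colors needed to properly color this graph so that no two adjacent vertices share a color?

3

The cycle 5-8-4-3-2-1-7-9-6-5 has odd length 9, so it cannot be 2-colored; at least 3 colors are needed.
3 colors suffice: color a → {2, 6, 7, 8}; color b → {0, 1, 3, 5, 9}; color c → {4}. Every edge joins two different colors.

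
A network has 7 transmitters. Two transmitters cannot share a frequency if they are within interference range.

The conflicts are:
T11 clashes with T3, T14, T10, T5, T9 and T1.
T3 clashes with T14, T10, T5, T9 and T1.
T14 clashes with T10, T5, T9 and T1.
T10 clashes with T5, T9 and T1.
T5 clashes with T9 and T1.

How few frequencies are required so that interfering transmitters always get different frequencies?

6

T11, T3, T14, T10, T5, T9 all conflict with each other, so at least 6 frequencies are needed.
6 frequencies suffice: frequency 1 → {T14}; frequency 2 → {T5}; frequency 3 → {T11}; frequency 4 → {T10}; frequency 5 → {T3}; frequency 6 → {T9, T1}. No two conflicting transmitters share a frequency.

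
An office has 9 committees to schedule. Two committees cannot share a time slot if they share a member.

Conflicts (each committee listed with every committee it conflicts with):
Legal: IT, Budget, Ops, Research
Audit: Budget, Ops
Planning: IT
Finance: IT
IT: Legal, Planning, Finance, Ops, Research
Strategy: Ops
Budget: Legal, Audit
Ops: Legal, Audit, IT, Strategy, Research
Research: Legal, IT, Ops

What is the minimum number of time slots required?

4

Legal, IT, Ops, Research pairwise conflict, so at least 4 time slots are needed.
4 time slots suffice: time slot 1 → {Planning, Finance, Budget, Ops}; time slot 2 → {Audit, IT, Strategy}; time slot 3 → {Legal}; time slot 4 → {Research}. Each listed conflict is separated.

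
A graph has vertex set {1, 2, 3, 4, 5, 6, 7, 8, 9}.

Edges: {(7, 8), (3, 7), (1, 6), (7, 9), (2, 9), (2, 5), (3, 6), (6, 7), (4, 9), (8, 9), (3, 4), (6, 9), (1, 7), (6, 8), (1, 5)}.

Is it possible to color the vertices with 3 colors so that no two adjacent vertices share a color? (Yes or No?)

No

6, 7, 8, 9 are mutually adjacent (a clique of size 4), so at least 4 colors are needed.
So 3 colors are not enough.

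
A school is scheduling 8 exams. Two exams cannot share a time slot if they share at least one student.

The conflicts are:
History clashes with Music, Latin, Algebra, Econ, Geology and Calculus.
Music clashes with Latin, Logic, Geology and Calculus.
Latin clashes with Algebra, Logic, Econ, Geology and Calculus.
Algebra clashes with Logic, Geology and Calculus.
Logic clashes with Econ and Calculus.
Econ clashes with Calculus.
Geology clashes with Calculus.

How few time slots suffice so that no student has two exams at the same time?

5

History, Latin, Algebra, Geology, Calculus all conflict with each other, so at least 5 time slots are needed.
Using 5 time slots: History=3, Music=4, Latin=2, Algebra=4, Logic=3, Econ=4, Geology=5, Calculus=1. Each listed conflict is separated.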